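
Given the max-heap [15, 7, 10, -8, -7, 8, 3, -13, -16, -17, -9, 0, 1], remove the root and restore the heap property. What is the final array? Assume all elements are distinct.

remove root 15; move last element 1 to root → [1, 7, 10, -8, -7, 8, 3, -13, -16, -17, -9, 0]
1 vs larger child 10 at index 2, swap → [10, 7, 1, -8, -7, 8, 3, -13, -16, -17, -9, 0]
1 vs larger child 8 at index 5, swap → [10, 7, 8, -8, -7, 1, 3, -13, -16, -17, -9, 0]

[10, 7, 8, -8, -7, 1, 3, -13, -16, -17, -9, 0]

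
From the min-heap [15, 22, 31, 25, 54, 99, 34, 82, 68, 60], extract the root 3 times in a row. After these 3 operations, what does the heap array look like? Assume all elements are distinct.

[31, 54, 34, 60, 68, 99, 82]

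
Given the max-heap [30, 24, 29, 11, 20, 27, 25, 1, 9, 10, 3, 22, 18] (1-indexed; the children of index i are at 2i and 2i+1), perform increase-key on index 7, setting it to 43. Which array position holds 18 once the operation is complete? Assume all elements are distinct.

13

set index 7 from 25 to 43 → [30, 24, 29, 11, 20, 27, 43, 1, 9, 10, 3, 22, 18]
43 > parent 29 at index 3, swap → [30, 24, 43, 11, 20, 27, 29, 1, 9, 10, 3, 22, 18]
43 > parent 30 at index 1, swap → [43, 24, 30, 11, 20, 27, 29, 1, 9, 10, 3, 22, 18]
resulting array: [43, 24, 30, 11, 20, 27, 29, 1, 9, 10, 3, 22, 18]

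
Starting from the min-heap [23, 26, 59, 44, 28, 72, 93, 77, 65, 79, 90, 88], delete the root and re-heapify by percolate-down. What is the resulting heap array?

[26, 28, 59, 44, 79, 72, 93, 77, 65, 88, 90]

remove root 23; move last element 88 to root → [88, 26, 59, 44, 28, 72, 93, 77, 65, 79, 90]
88 vs smaller child 26 at index 1, swap → [26, 88, 59, 44, 28, 72, 93, 77, 65, 79, 90]
88 vs smaller child 28 at index 4, swap → [26, 28, 59, 44, 88, 72, 93, 77, 65, 79, 90]
88 vs smaller child 79 at index 9, swap → [26, 28, 59, 44, 79, 72, 93, 77, 65, 88, 90]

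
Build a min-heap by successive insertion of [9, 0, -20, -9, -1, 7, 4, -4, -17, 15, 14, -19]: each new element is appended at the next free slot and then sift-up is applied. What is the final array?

[-20, -17, -19, -9, -1, 0, 4, 9, -4, 15, 14, 7]

Insert 9:
  append 9 at index 0 → [9] (no swap needed)
Insert 0:
  append 0 at index 1 → [9, 0]
  0 < parent 9 at index 0, swap → [0, 9]
Insert -20:
  append -20 at index 2 → [0, 9, -20]
  -20 < parent 0 at index 0, swap → [-20, 9, 0]
Insert -9:
  append -9 at index 3 → [-20, 9, 0, -9]
  -9 < parent 9 at index 1, swap → [-20, -9, 0, 9]
Insert -1:
  append -1 at index 4 → [-20, -9, 0, 9, -1] (no swap needed)
Insert 7:
  append 7 at index 5 → [-20, -9, 0, 9, -1, 7] (no swap needed)
Insert 4:
  append 4 at index 6 → [-20, -9, 0, 9, -1, 7, 4] (no swap needed)
Insert -4:
  append -4 at index 7 → [-20, -9, 0, 9, -1, 7, 4, -4]
  -4 < parent 9 at index 3, swap → [-20, -9, 0, -4, -1, 7, 4, 9]
Insert -17:
  append -17 at index 8 → [-20, -9, 0, -4, -1, 7, 4, 9, -17]
  -17 < parent -4 at index 3, swap → [-20, -9, 0, -17, -1, 7, 4, 9, -4]
  -17 < parent -9 at index 1, swap → [-20, -17, 0, -9, -1, 7, 4, 9, -4]
Insert 15:
  append 15 at index 9 → [-20, -17, 0, -9, -1, 7, 4, 9, -4, 15] (no swap needed)
Insert 14:
  append 14 at index 10 → [-20, -17, 0, -9, -1, 7, 4, 9, -4, 15, 14] (no swap needed)
Insert -19:
  append -19 at index 11 → [-20, -17, 0, -9, -1, 7, 4, 9, -4, 15, 14, -19]
  -19 < parent 7 at index 5, swap → [-20, -17, 0, -9, -1, -19, 4, 9, -4, 15, 14, 7]
  -19 < parent 0 at index 2, swap → [-20, -17, -19, -9, -1, 0, 4, 9, -4, 15, 14, 7]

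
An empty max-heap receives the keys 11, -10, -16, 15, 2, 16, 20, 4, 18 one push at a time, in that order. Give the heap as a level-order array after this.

[20, 18, 16, 11, 2, -16, 15, -10, 4]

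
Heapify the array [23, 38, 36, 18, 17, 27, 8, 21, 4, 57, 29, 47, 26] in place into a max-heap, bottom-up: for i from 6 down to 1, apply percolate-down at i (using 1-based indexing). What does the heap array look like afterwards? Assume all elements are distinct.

sift down from index 6:
  27 vs larger child 47 at index 12, swap → [23, 38, 36, 18, 17, 47, 8, 21, 4, 57, 29, 27, 26]
sift down from index 5:
  17 vs larger child 57 at index 10, swap → [23, 38, 36, 18, 57, 47, 8, 21, 4, 17, 29, 27, 26]
sift down from index 4:
  18 vs larger child 21 at index 8, swap → [23, 38, 36, 21, 57, 47, 8, 18, 4, 17, 29, 27, 26]
sift down from index 3:
  36 vs larger child 47 at index 6, swap → [23, 38, 47, 21, 57, 36, 8, 18, 4, 17, 29, 27, 26]
sift down from index 2:
  38 vs larger child 57 at index 5, swap → [23, 57, 47, 21, 38, 36, 8, 18, 4, 17, 29, 27, 26]
sift down from index 1:
  23 vs larger child 57 at index 2, swap → [57, 23, 47, 21, 38, 36, 8, 18, 4, 17, 29, 27, 26]
  23 vs larger child 38 at index 5, swap → [57, 38, 47, 21, 23, 36, 8, 18, 4, 17, 29, 27, 26]
  23 vs larger child 29 at index 11, swap → [57, 38, 47, 21, 29, 36, 8, 18, 4, 17, 23, 27, 26]

[57, 38, 47, 21, 29, 36, 8, 18, 4, 17, 23, 27, 26]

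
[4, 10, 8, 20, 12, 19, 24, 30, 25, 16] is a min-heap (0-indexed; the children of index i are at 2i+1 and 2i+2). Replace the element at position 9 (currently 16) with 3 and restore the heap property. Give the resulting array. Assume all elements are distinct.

[3, 4, 8, 20, 10, 19, 24, 30, 25, 12]

set index 9 from 16 to 3 → [4, 10, 8, 20, 12, 19, 24, 30, 25, 3]
3 < parent 12 at index 4, swap → [4, 10, 8, 20, 3, 19, 24, 30, 25, 12]
3 < parent 10 at index 1, swap → [4, 3, 8, 20, 10, 19, 24, 30, 25, 12]
3 < parent 4 at index 0, swap → [3, 4, 8, 20, 10, 19, 24, 30, 25, 12]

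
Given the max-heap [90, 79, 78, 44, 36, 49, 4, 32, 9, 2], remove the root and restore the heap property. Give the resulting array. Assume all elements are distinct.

[79, 44, 78, 32, 36, 49, 4, 2, 9]

remove root 90; move last element 2 to root → [2, 79, 78, 44, 36, 49, 4, 32, 9]
2 vs larger child 79 at index 1, swap → [79, 2, 78, 44, 36, 49, 4, 32, 9]
2 vs larger child 44 at index 3, swap → [79, 44, 78, 2, 36, 49, 4, 32, 9]
2 vs larger child 32 at index 7, swap → [79, 44, 78, 32, 36, 49, 4, 2, 9]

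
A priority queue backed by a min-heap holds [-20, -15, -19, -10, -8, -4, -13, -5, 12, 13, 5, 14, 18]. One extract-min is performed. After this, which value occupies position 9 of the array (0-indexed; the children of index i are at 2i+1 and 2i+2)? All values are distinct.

13

remove root -20; move last element 18 to root → [18, -15, -19, -10, -8, -4, -13, -5, 12, 13, 5, 14]
18 vs smaller child -19 at index 2, swap → [-19, -15, 18, -10, -8, -4, -13, -5, 12, 13, 5, 14]
18 vs smaller child -13 at index 6, swap → [-19, -15, -13, -10, -8, -4, 18, -5, 12, 13, 5, 14]
resulting array: [-19, -15, -13, -10, -8, -4, 18, -5, 12, 13, 5, 14]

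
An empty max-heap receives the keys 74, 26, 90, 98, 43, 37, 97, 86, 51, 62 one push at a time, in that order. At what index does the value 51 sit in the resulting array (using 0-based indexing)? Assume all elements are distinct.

8

Insert 74:
  append 74 at index 0 → [74] (no swap needed)
Insert 26:
  append 26 at index 1 → [74, 26] (no swap needed)
Insert 90:
  append 90 at index 2 → [74, 26, 90]
  90 > parent 74 at index 0, swap → [90, 26, 74]
Insert 98:
  append 98 at index 3 → [90, 26, 74, 98]
  98 > parent 26 at index 1, swap → [90, 98, 74, 26]
  98 > parent 90 at index 0, swap → [98, 90, 74, 26]
Insert 43:
  append 43 at index 4 → [98, 90, 74, 26, 43] (no swap needed)
Insert 37:
  append 37 at index 5 → [98, 90, 74, 26, 43, 37] (no swap needed)
Insert 97:
  append 97 at index 6 → [98, 90, 74, 26, 43, 37, 97]
  97 > parent 74 at index 2, swap → [98, 90, 97, 26, 43, 37, 74]
Insert 86:
  append 86 at index 7 → [98, 90, 97, 26, 43, 37, 74, 86]
  86 > parent 26 at index 3, swap → [98, 90, 97, 86, 43, 37, 74, 26]
Insert 51:
  append 51 at index 8 → [98, 90, 97, 86, 43, 37, 74, 26, 51] (no swap needed)
Insert 62:
  append 62 at index 9 → [98, 90, 97, 86, 43, 37, 74, 26, 51, 62]
  62 > parent 43 at index 4, swap → [98, 90, 97, 86, 62, 37, 74, 26, 51, 43]
resulting array: [98, 90, 97, 86, 62, 37, 74, 26, 51, 43]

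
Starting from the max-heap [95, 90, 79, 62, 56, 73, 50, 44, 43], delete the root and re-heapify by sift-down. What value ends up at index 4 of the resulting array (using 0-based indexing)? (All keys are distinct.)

56

remove root 95; move last element 43 to root → [43, 90, 79, 62, 56, 73, 50, 44]
43 vs larger child 90 at index 1, swap → [90, 43, 79, 62, 56, 73, 50, 44]
43 vs larger child 62 at index 3, swap → [90, 62, 79, 43, 56, 73, 50, 44]
43 vs only child 44 at index 7, swap → [90, 62, 79, 44, 56, 73, 50, 43]
resulting array: [90, 62, 79, 44, 56, 73, 50, 43]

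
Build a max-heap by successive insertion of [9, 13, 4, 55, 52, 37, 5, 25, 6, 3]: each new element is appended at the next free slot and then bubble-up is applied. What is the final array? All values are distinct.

[55, 52, 37, 25, 13, 4, 5, 9, 6, 3]

Insert 9:
  append 9 at index 0 → [9] (no swap needed)
Insert 13:
  append 13 at index 1 → [9, 13]
  13 > parent 9 at index 0, swap → [13, 9]
Insert 4:
  append 4 at index 2 → [13, 9, 4] (no swap needed)
Insert 55:
  append 55 at index 3 → [13, 9, 4, 55]
  55 > parent 9 at index 1, swap → [13, 55, 4, 9]
  55 > parent 13 at index 0, swap → [55, 13, 4, 9]
Insert 52:
  append 52 at index 4 → [55, 13, 4, 9, 52]
  52 > parent 13 at index 1, swap → [55, 52, 4, 9, 13]
Insert 37:
  append 37 at index 5 → [55, 52, 4, 9, 13, 37]
  37 > parent 4 at index 2, swap → [55, 52, 37, 9, 13, 4]
Insert 5:
  append 5 at index 6 → [55, 52, 37, 9, 13, 4, 5] (no swap needed)
Insert 25:
  append 25 at index 7 → [55, 52, 37, 9, 13, 4, 5, 25]
  25 > parent 9 at index 3, swap → [55, 52, 37, 25, 13, 4, 5, 9]
Insert 6:
  append 6 at index 8 → [55, 52, 37, 25, 13, 4, 5, 9, 6] (no swap needed)
Insert 3:
  append 3 at index 9 → [55, 52, 37, 25, 13, 4, 5, 9, 6, 3] (no swap needed)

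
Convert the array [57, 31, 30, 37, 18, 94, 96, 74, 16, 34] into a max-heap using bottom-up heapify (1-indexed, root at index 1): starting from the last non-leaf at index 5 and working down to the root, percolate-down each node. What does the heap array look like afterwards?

sift down from index 5:
  18 vs only child 34 at index 10, swap → [57, 31, 30, 37, 34, 94, 96, 74, 16, 18]
sift down from index 4:
  37 vs larger child 74 at index 8, swap → [57, 31, 30, 74, 34, 94, 96, 37, 16, 18]
sift down from index 3:
  30 vs larger child 96 at index 7, swap → [57, 31, 96, 74, 34, 94, 30, 37, 16, 18]
sift down from index 2:
  31 vs larger child 74 at index 4, swap → [57, 74, 96, 31, 34, 94, 30, 37, 16, 18]
  31 vs larger child 37 at index 8, swap → [57, 74, 96, 37, 34, 94, 30, 31, 16, 18]
sift down from index 1:
  57 vs larger child 96 at index 3, swap → [96, 74, 57, 37, 34, 94, 30, 31, 16, 18]
  57 vs larger child 94 at index 6, swap → [96, 74, 94, 37, 34, 57, 30, 31, 16, 18]

[96, 74, 94, 37, 34, 57, 30, 31, 16, 18]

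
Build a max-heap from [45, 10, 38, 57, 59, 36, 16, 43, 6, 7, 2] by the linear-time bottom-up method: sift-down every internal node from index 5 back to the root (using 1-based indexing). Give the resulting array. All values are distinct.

[59, 57, 38, 45, 10, 36, 16, 43, 6, 7, 2]

sift down from index 5: already satisfies heap property
sift down from index 4: already satisfies heap property
sift down from index 3: already satisfies heap property
sift down from index 2:
  10 vs larger child 59 at index 5, swap → [45, 59, 38, 57, 10, 36, 16, 43, 6, 7, 2]
sift down from index 1:
  45 vs larger child 59 at index 2, swap → [59, 45, 38, 57, 10, 36, 16, 43, 6, 7, 2]
  45 vs larger child 57 at index 4, swap → [59, 57, 38, 45, 10, 36, 16, 43, 6, 7, 2]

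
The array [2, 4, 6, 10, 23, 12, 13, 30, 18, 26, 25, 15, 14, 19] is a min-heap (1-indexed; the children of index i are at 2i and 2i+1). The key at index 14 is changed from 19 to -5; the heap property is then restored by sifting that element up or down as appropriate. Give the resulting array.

[-5, 4, 2, 10, 23, 12, 6, 30, 18, 26, 25, 15, 14, 13]

set index 14 from 19 to -5 → [2, 4, 6, 10, 23, 12, 13, 30, 18, 26, 25, 15, 14, -5]
-5 < parent 13 at index 7, swap → [2, 4, 6, 10, 23, 12, -5, 30, 18, 26, 25, 15, 14, 13]
-5 < parent 6 at index 3, swap → [2, 4, -5, 10, 23, 12, 6, 30, 18, 26, 25, 15, 14, 13]
-5 < parent 2 at index 1, swap → [-5, 4, 2, 10, 23, 12, 6, 30, 18, 26, 25, 15, 14, 13]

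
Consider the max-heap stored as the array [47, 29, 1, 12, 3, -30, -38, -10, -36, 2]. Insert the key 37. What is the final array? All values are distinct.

append 37 at index 10 → [47, 29, 1, 12, 3, -30, -38, -10, -36, 2, 37]
37 > parent 3 at index 4, swap → [47, 29, 1, 12, 37, -30, -38, -10, -36, 2, 3]
37 > parent 29 at index 1, swap → [47, 37, 1, 12, 29, -30, -38, -10, -36, 2, 3]

[47, 37, 1, 12, 29, -30, -38, -10, -36, 2, 3]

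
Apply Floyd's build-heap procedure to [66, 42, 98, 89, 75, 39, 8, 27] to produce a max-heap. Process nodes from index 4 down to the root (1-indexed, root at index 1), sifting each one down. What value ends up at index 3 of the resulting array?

sift down from index 4: already satisfies heap property
sift down from index 3: already satisfies heap property
sift down from index 2:
  42 vs larger child 89 at index 4, swap → [66, 89, 98, 42, 75, 39, 8, 27]
sift down from index 1:
  66 vs larger child 98 at index 3, swap → [98, 89, 66, 42, 75, 39, 8, 27]
resulting array: [98, 89, 66, 42, 75, 39, 8, 27]

66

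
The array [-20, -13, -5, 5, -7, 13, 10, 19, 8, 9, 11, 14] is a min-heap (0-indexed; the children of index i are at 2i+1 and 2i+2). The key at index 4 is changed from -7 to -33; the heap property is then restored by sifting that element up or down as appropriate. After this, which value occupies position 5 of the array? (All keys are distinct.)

13

set index 4 from -7 to -33 → [-20, -13, -5, 5, -33, 13, 10, 19, 8, 9, 11, 14]
-33 < parent -13 at index 1, swap → [-20, -33, -5, 5, -13, 13, 10, 19, 8, 9, 11, 14]
-33 < parent -20 at index 0, swap → [-33, -20, -5, 5, -13, 13, 10, 19, 8, 9, 11, 14]
resulting array: [-33, -20, -5, 5, -13, 13, 10, 19, 8, 9, 11, 14]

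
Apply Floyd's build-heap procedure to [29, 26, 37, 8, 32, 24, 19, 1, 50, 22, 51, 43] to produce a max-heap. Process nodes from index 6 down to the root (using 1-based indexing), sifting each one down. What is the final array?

[51, 50, 43, 29, 32, 37, 19, 1, 8, 22, 26, 24]

sift down from index 6:
  24 vs only child 43 at index 12, swap → [29, 26, 37, 8, 32, 43, 19, 1, 50, 22, 51, 24]
sift down from index 5:
  32 vs larger child 51 at index 11, swap → [29, 26, 37, 8, 51, 43, 19, 1, 50, 22, 32, 24]
sift down from index 4:
  8 vs larger child 50 at index 9, swap → [29, 26, 37, 50, 51, 43, 19, 1, 8, 22, 32, 24]
sift down from index 3:
  37 vs larger child 43 at index 6, swap → [29, 26, 43, 50, 51, 37, 19, 1, 8, 22, 32, 24]
sift down from index 2:
  26 vs larger child 51 at index 5, swap → [29, 51, 43, 50, 26, 37, 19, 1, 8, 22, 32, 24]
  26 vs larger child 32 at index 11, swap → [29, 51, 43, 50, 32, 37, 19, 1, 8, 22, 26, 24]
sift down from index 1:
  29 vs larger child 51 at index 2, swap → [51, 29, 43, 50, 32, 37, 19, 1, 8, 22, 26, 24]
  29 vs larger child 50 at index 4, swap → [51, 50, 43, 29, 32, 37, 19, 1, 8, 22, 26, 24]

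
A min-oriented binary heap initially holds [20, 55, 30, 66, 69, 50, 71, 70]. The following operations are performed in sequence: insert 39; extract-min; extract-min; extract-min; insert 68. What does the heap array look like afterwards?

[50, 55, 66, 70, 69, 71, 68]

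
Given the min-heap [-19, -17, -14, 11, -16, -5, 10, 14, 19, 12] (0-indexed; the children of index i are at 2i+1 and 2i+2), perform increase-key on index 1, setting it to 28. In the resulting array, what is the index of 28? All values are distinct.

9

set index 1 from -17 to 28 → [-19, 28, -14, 11, -16, -5, 10, 14, 19, 12]
28 vs smaller child -16 at index 4, swap → [-19, -16, -14, 11, 28, -5, 10, 14, 19, 12]
28 vs only child 12 at index 9, swap → [-19, -16, -14, 11, 12, -5, 10, 14, 19, 28]
resulting array: [-19, -16, -14, 11, 12, -5, 10, 14, 19, 28]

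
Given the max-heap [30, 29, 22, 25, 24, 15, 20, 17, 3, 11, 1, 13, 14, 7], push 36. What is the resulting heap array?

append 36 at index 14 → [30, 29, 22, 25, 24, 15, 20, 17, 3, 11, 1, 13, 14, 7, 36]
36 > parent 20 at index 6, swap → [30, 29, 22, 25, 24, 15, 36, 17, 3, 11, 1, 13, 14, 7, 20]
36 > parent 22 at index 2, swap → [30, 29, 36, 25, 24, 15, 22, 17, 3, 11, 1, 13, 14, 7, 20]
36 > parent 30 at index 0, swap → [36, 29, 30, 25, 24, 15, 22, 17, 3, 11, 1, 13, 14, 7, 20]

[36, 29, 30, 25, 24, 15, 22, 17, 3, 11, 1, 13, 14, 7, 20]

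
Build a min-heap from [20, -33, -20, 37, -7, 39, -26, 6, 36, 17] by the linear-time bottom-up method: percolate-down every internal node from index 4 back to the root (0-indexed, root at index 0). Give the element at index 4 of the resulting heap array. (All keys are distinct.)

sift down from index 4: already satisfies heap property
sift down from index 3:
  37 vs smaller child 6 at index 7, swap → [20, -33, -20, 6, -7, 39, -26, 37, 36, 17]
sift down from index 2:
  -20 vs smaller child -26 at index 6, swap → [20, -33, -26, 6, -7, 39, -20, 37, 36, 17]
sift down from index 1: already satisfies heap property
sift down from index 0:
  20 vs smaller child -33 at index 1, swap → [-33, 20, -26, 6, -7, 39, -20, 37, 36, 17]
  20 vs smaller child -7 at index 4, swap → [-33, -7, -26, 6, 20, 39, -20, 37, 36, 17]
  20 vs only child 17 at index 9, swap → [-33, -7, -26, 6, 17, 39, -20, 37, 36, 20]
resulting array: [-33, -7, -26, 6, 17, 39, -20, 37, 36, 20]

17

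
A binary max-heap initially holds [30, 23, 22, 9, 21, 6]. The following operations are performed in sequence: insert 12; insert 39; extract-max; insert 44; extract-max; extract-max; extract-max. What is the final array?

[22, 21, 6, 9, 12]

insert 12:
  append 12 at index 6 → [30, 23, 22, 9, 21, 6, 12] (no swap needed)
insert 39:
  append 39 at index 7 → [30, 23, 22, 9, 21, 6, 12, 39]
  39 > parent 9 at index 3, swap → [30, 23, 22, 39, 21, 6, 12, 9]
  39 > parent 23 at index 1, swap → [30, 39, 22, 23, 21, 6, 12, 9]
  39 > parent 30 at index 0, swap → [39, 30, 22, 23, 21, 6, 12, 9]
extract-max → returns 39:
  remove root 39; move last element 9 to root → [9, 30, 22, 23, 21, 6, 12]
  9 vs larger child 30 at index 1, swap → [30, 9, 22, 23, 21, 6, 12]
  9 vs larger child 23 at index 3, swap → [30, 23, 22, 9, 21, 6, 12]
insert 44:
  append 44 at index 7 → [30, 23, 22, 9, 21, 6, 12, 44]
  44 > parent 9 at index 3, swap → [30, 23, 22, 44, 21, 6, 12, 9]
  44 > parent 23 at index 1, swap → [30, 44, 22, 23, 21, 6, 12, 9]
  44 > parent 30 at index 0, swap → [44, 30, 22, 23, 21, 6, 12, 9]
extract-max → returns 44:
  remove root 44; move last element 9 to root → [9, 30, 22, 23, 21, 6, 12]
  9 vs larger child 30 at index 1, swap → [30, 9, 22, 23, 21, 6, 12]
  9 vs larger child 23 at index 3, swap → [30, 23, 22, 9, 21, 6, 12]
extract-max → returns 30:
  remove root 30; move last element 12 to root → [12, 23, 22, 9, 21, 6]
  12 vs larger child 23 at index 1, swap → [23, 12, 22, 9, 21, 6]
  12 vs larger child 21 at index 4, swap → [23, 21, 22, 9, 12, 6]
extract-max → returns 23:
  remove root 23; move last element 6 to root → [6, 21, 22, 9, 12]
  6 vs larger child 22 at index 2, swap → [22, 21, 6, 9, 12]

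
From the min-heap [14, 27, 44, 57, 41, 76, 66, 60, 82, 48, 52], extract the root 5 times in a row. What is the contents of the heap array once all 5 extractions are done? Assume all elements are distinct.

extract-min #1 returns 14:
  remove root 14; move last element 52 to root → [52, 27, 44, 57, 41, 76, 66, 60, 82, 48]
  52 vs smaller child 27 at index 1, swap → [27, 52, 44, 57, 41, 76, 66, 60, 82, 48]
  52 vs smaller child 41 at index 4, swap → [27, 41, 44, 57, 52, 76, 66, 60, 82, 48]
  52 vs only child 48 at index 9, swap → [27, 41, 44, 57, 48, 76, 66, 60, 82, 52]
extract-min #2 returns 27:
  remove root 27; move last element 52 to root → [52, 41, 44, 57, 48, 76, 66, 60, 82]
  52 vs smaller child 41 at index 1, swap → [41, 52, 44, 57, 48, 76, 66, 60, 82]
  52 vs smaller child 48 at index 4, swap → [41, 48, 44, 57, 52, 76, 66, 60, 82]
extract-min #3 returns 41:
  remove root 41; move last element 82 to root → [82, 48, 44, 57, 52, 76, 66, 60]
  82 vs smaller child 44 at index 2, swap → [44, 48, 82, 57, 52, 76, 66, 60]
  82 vs smaller child 66 at index 6, swap → [44, 48, 66, 57, 52, 76, 82, 60]
extract-min #4 returns 44:
  remove root 44; move last element 60 to root → [60, 48, 66, 57, 52, 76, 82]
  60 vs smaller child 48 at index 1, swap → [48, 60, 66, 57, 52, 76, 82]
  60 vs smaller child 52 at index 4, swap → [48, 52, 66, 57, 60, 76, 82]
extract-min #5 returns 48:
  remove root 48; move last element 82 to root → [82, 52, 66, 57, 60, 76]
  82 vs smaller child 52 at index 1, swap → [52, 82, 66, 57, 60, 76]
  82 vs smaller child 57 at index 3, swap → [52, 57, 66, 82, 60, 76]

[52, 57, 66, 82, 60, 76]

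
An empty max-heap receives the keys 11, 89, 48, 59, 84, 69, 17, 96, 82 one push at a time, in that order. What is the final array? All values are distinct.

[96, 89, 69, 84, 59, 48, 17, 11, 82]

Insert 11:
  append 11 at index 0 → [11] (no swap needed)
Insert 89:
  append 89 at index 1 → [11, 89]
  89 > parent 11 at index 0, swap → [89, 11]
Insert 48:
  append 48 at index 2 → [89, 11, 48] (no swap needed)
Insert 59:
  append 59 at index 3 → [89, 11, 48, 59]
  59 > parent 11 at index 1, swap → [89, 59, 48, 11]
Insert 84:
  append 84 at index 4 → [89, 59, 48, 11, 84]
  84 > parent 59 at index 1, swap → [89, 84, 48, 11, 59]
Insert 69:
  append 69 at index 5 → [89, 84, 48, 11, 59, 69]
  69 > parent 48 at index 2, swap → [89, 84, 69, 11, 59, 48]
Insert 17:
  append 17 at index 6 → [89, 84, 69, 11, 59, 48, 17] (no swap needed)
Insert 96:
  append 96 at index 7 → [89, 84, 69, 11, 59, 48, 17, 96]
  96 > parent 11 at index 3, swap → [89, 84, 69, 96, 59, 48, 17, 11]
  96 > parent 84 at index 1, swap → [89, 96, 69, 84, 59, 48, 17, 11]
  96 > parent 89 at index 0, swap → [96, 89, 69, 84, 59, 48, 17, 11]
Insert 82:
  append 82 at index 8 → [96, 89, 69, 84, 59, 48, 17, 11, 82] (no swap needed)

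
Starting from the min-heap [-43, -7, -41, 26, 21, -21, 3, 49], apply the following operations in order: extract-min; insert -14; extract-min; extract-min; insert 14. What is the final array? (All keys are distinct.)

[-14, -7, 3, 26, 21, 49, 14]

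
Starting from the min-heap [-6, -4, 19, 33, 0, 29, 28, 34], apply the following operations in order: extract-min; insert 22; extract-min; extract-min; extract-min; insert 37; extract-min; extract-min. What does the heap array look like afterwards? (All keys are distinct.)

[29, 33, 37, 34]

extract-min → returns -6:
  remove root -6; move last element 34 to root → [34, -4, 19, 33, 0, 29, 28]
  34 vs smaller child -4 at index 1, swap → [-4, 34, 19, 33, 0, 29, 28]
  34 vs smaller child 0 at index 4, swap → [-4, 0, 19, 33, 34, 29, 28]
insert 22:
  append 22 at index 7 → [-4, 0, 19, 33, 34, 29, 28, 22]
  22 < parent 33 at index 3, swap → [-4, 0, 19, 22, 34, 29, 28, 33]
extract-min → returns -4:
  remove root -4; move last element 33 to root → [33, 0, 19, 22, 34, 29, 28]
  33 vs smaller child 0 at index 1, swap → [0, 33, 19, 22, 34, 29, 28]
  33 vs smaller child 22 at index 3, swap → [0, 22, 19, 33, 34, 29, 28]
extract-min → returns 0:
  remove root 0; move last element 28 to root → [28, 22, 19, 33, 34, 29]
  28 vs smaller child 19 at index 2, swap → [19, 22, 28, 33, 34, 29]
extract-min → returns 19:
  remove root 19; move last element 29 to root → [29, 22, 28, 33, 34]
  29 vs smaller child 22 at index 1, swap → [22, 29, 28, 33, 34]
insert 37:
  append 37 at index 5 → [22, 29, 28, 33, 34, 37] (no swap needed)
extract-min → returns 22:
  remove root 22; move last element 37 to root → [37, 29, 28, 33, 34]
  37 vs smaller child 28 at index 2, swap → [28, 29, 37, 33, 34]
extract-min → returns 28:
  remove root 28; move last element 34 to root → [34, 29, 37, 33]
  34 vs smaller child 29 at index 1, swap → [29, 34, 37, 33]
  34 vs only child 33 at index 3, swap → [29, 33, 37, 34]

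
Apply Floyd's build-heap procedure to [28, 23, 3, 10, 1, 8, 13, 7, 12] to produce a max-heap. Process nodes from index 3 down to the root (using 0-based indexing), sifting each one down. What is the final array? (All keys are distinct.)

[28, 23, 13, 12, 1, 8, 3, 7, 10]

sift down from index 3:
  10 vs larger child 12 at index 8, swap → [28, 23, 3, 12, 1, 8, 13, 7, 10]
sift down from index 2:
  3 vs larger child 13 at index 6, swap → [28, 23, 13, 12, 1, 8, 3, 7, 10]
sift down from index 1: already satisfies heap property
sift down from index 0: already satisfies heap property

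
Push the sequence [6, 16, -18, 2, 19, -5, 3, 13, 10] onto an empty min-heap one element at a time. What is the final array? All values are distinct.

[-18, 2, -5, 10, 19, 6, 3, 16, 13]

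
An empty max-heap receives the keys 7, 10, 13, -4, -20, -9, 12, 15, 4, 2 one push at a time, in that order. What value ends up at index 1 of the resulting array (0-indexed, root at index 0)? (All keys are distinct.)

13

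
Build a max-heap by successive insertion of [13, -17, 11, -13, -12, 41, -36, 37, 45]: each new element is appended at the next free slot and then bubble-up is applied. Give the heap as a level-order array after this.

Insert 13:
  append 13 at index 0 → [13] (no swap needed)
Insert -17:
  append -17 at index 1 → [13, -17] (no swap needed)
Insert 11:
  append 11 at index 2 → [13, -17, 11] (no swap needed)
Insert -13:
  append -13 at index 3 → [13, -17, 11, -13]
  -13 > parent -17 at index 1, swap → [13, -13, 11, -17]
Insert -12:
  append -12 at index 4 → [13, -13, 11, -17, -12]
  -12 > parent -13 at index 1, swap → [13, -12, 11, -17, -13]
Insert 41:
  append 41 at index 5 → [13, -12, 11, -17, -13, 41]
  41 > parent 11 at index 2, swap → [13, -12, 41, -17, -13, 11]
  41 > parent 13 at index 0, swap → [41, -12, 13, -17, -13, 11]
Insert -36:
  append -36 at index 6 → [41, -12, 13, -17, -13, 11, -36] (no swap needed)
Insert 37:
  append 37 at index 7 → [41, -12, 13, -17, -13, 11, -36, 37]
  37 > parent -17 at index 3, swap → [41, -12, 13, 37, -13, 11, -36, -17]
  37 > parent -12 at index 1, swap → [41, 37, 13, -12, -13, 11, -36, -17]
Insert 45:
  append 45 at index 8 → [41, 37, 13, -12, -13, 11, -36, -17, 45]
  45 > parent -12 at index 3, swap → [41, 37, 13, 45, -13, 11, -36, -17, -12]
  45 > parent 37 at index 1, swap → [41, 45, 13, 37, -13, 11, -36, -17, -12]
  45 > parent 41 at index 0, swap → [45, 41, 13, 37, -13, 11, -36, -17, -12]

[45, 41, 13, 37, -13, 11, -36, -17, -12]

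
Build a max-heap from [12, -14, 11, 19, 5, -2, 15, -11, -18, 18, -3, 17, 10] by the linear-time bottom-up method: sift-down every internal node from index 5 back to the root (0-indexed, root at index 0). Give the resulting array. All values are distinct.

sift down from index 5:
  -2 vs larger child 17 at index 11, swap → [12, -14, 11, 19, 5, 17, 15, -11, -18, 18, -3, -2, 10]
sift down from index 4:
  5 vs larger child 18 at index 9, swap → [12, -14, 11, 19, 18, 17, 15, -11, -18, 5, -3, -2, 10]
sift down from index 3: already satisfies heap property
sift down from index 2:
  11 vs larger child 17 at index 5, swap → [12, -14, 17, 19, 18, 11, 15, -11, -18, 5, -3, -2, 10]
sift down from index 1:
  -14 vs larger child 19 at index 3, swap → [12, 19, 17, -14, 18, 11, 15, -11, -18, 5, -3, -2, 10]
  -14 vs larger child -11 at index 7, swap → [12, 19, 17, -11, 18, 11, 15, -14, -18, 5, -3, -2, 10]
sift down from index 0:
  12 vs larger child 19 at index 1, swap → [19, 12, 17, -11, 18, 11, 15, -14, -18, 5, -3, -2, 10]
  12 vs larger child 18 at index 4, swap → [19, 18, 17, -11, 12, 11, 15, -14, -18, 5, -3, -2, 10]

[19, 18, 17, -11, 12, 11, 15, -14, -18, 5, -3, -2, 10]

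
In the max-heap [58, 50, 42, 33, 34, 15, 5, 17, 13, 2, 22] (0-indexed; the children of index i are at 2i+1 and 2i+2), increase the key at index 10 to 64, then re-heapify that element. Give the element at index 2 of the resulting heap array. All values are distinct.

42

set index 10 from 22 to 64 → [58, 50, 42, 33, 34, 15, 5, 17, 13, 2, 64]
64 > parent 34 at index 4, swap → [58, 50, 42, 33, 64, 15, 5, 17, 13, 2, 34]
64 > parent 50 at index 1, swap → [58, 64, 42, 33, 50, 15, 5, 17, 13, 2, 34]
64 > parent 58 at index 0, swap → [64, 58, 42, 33, 50, 15, 5, 17, 13, 2, 34]
resulting array: [64, 58, 42, 33, 50, 15, 5, 17, 13, 2, 34]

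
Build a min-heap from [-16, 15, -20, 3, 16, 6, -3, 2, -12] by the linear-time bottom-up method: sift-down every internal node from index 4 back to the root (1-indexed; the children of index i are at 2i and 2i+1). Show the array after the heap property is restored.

[-20, -12, -16, 2, 16, 6, -3, 15, 3]

sift down from index 4:
  3 vs smaller child -12 at index 9, swap → [-16, 15, -20, -12, 16, 6, -3, 2, 3]
sift down from index 3: already satisfies heap property
sift down from index 2:
  15 vs smaller child -12 at index 4, swap → [-16, -12, -20, 15, 16, 6, -3, 2, 3]
  15 vs smaller child 2 at index 8, swap → [-16, -12, -20, 2, 16, 6, -3, 15, 3]
sift down from index 1:
  -16 vs smaller child -20 at index 3, swap → [-20, -12, -16, 2, 16, 6, -3, 15, 3]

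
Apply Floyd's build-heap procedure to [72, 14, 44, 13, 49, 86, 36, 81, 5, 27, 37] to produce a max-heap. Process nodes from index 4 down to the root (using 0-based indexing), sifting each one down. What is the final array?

[86, 81, 72, 14, 49, 44, 36, 13, 5, 27, 37]

sift down from index 4: already satisfies heap property
sift down from index 3:
  13 vs larger child 81 at index 7, swap → [72, 14, 44, 81, 49, 86, 36, 13, 5, 27, 37]
sift down from index 2:
  44 vs larger child 86 at index 5, swap → [72, 14, 86, 81, 49, 44, 36, 13, 5, 27, 37]
sift down from index 1:
  14 vs larger child 81 at index 3, swap → [72, 81, 86, 14, 49, 44, 36, 13, 5, 27, 37]
sift down from index 0:
  72 vs larger child 86 at index 2, swap → [86, 81, 72, 14, 49, 44, 36, 13, 5, 27, 37]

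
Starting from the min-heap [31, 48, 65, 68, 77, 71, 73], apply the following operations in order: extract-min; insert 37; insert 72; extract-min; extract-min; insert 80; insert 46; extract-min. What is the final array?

extract-min → returns 31:
  remove root 31; move last element 73 to root → [73, 48, 65, 68, 77, 71]
  73 vs smaller child 48 at index 1, swap → [48, 73, 65, 68, 77, 71]
  73 vs smaller child 68 at index 3, swap → [48, 68, 65, 73, 77, 71]
insert 37:
  append 37 at index 6 → [48, 68, 65, 73, 77, 71, 37]
  37 < parent 65 at index 2, swap → [48, 68, 37, 73, 77, 71, 65]
  37 < parent 48 at index 0, swap → [37, 68, 48, 73, 77, 71, 65]
insert 72:
  append 72 at index 7 → [37, 68, 48, 73, 77, 71, 65, 72]
  72 < parent 73 at index 3, swap → [37, 68, 48, 72, 77, 71, 65, 73]
extract-min → returns 37:
  remove root 37; move last element 73 to root → [73, 68, 48, 72, 77, 71, 65]
  73 vs smaller child 48 at index 2, swap → [48, 68, 73, 72, 77, 71, 65]
  73 vs smaller child 65 at index 6, swap → [48, 68, 65, 72, 77, 71, 73]
extract-min → returns 48:
  remove root 48; move last element 73 to root → [73, 68, 65, 72, 77, 71]
  73 vs smaller child 65 at index 2, swap → [65, 68, 73, 72, 77, 71]
  73 vs only child 71 at index 5, swap → [65, 68, 71, 72, 77, 73]
insert 80:
  append 80 at index 6 → [65, 68, 71, 72, 77, 73, 80] (no swap needed)
insert 46:
  append 46 at index 7 → [65, 68, 71, 72, 77, 73, 80, 46]
  46 < parent 72 at index 3, swap → [65, 68, 71, 46, 77, 73, 80, 72]
  46 < parent 68 at index 1, swap → [65, 46, 71, 68, 77, 73, 80, 72]
  46 < parent 65 at index 0, swap → [46, 65, 71, 68, 77, 73, 80, 72]
extract-min → returns 46:
  remove root 46; move last element 72 to root → [72, 65, 71, 68, 77, 73, 80]
  72 vs smaller child 65 at index 1, swap → [65, 72, 71, 68, 77, 73, 80]
  72 vs smaller child 68 at index 3, swap → [65, 68, 71, 72, 77, 73, 80]

[65, 68, 71, 72, 77, 73, 80]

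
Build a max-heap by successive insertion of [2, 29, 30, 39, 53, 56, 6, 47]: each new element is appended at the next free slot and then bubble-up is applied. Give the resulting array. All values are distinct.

[56, 47, 53, 39, 30, 29, 6, 2]

Insert 2:
  append 2 at index 0 → [2] (no swap needed)
Insert 29:
  append 29 at index 1 → [2, 29]
  29 > parent 2 at index 0, swap → [29, 2]
Insert 30:
  append 30 at index 2 → [29, 2, 30]
  30 > parent 29 at index 0, swap → [30, 2, 29]
Insert 39:
  append 39 at index 3 → [30, 2, 29, 39]
  39 > parent 2 at index 1, swap → [30, 39, 29, 2]
  39 > parent 30 at index 0, swap → [39, 30, 29, 2]
Insert 53:
  append 53 at index 4 → [39, 30, 29, 2, 53]
  53 > parent 30 at index 1, swap → [39, 53, 29, 2, 30]
  53 > parent 39 at index 0, swap → [53, 39, 29, 2, 30]
Insert 56:
  append 56 at index 5 → [53, 39, 29, 2, 30, 56]
  56 > parent 29 at index 2, swap → [53, 39, 56, 2, 30, 29]
  56 > parent 53 at index 0, swap → [56, 39, 53, 2, 30, 29]
Insert 6:
  append 6 at index 6 → [56, 39, 53, 2, 30, 29, 6] (no swap needed)
Insert 47:
  append 47 at index 7 → [56, 39, 53, 2, 30, 29, 6, 47]
  47 > parent 2 at index 3, swap → [56, 39, 53, 47, 30, 29, 6, 2]
  47 > parent 39 at index 1, swap → [56, 47, 53, 39, 30, 29, 6, 2]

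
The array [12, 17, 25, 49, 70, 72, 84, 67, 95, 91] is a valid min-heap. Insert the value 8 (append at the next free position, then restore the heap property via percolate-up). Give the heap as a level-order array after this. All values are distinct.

[8, 12, 25, 49, 17, 72, 84, 67, 95, 91, 70]

append 8 at index 10 → [12, 17, 25, 49, 70, 72, 84, 67, 95, 91, 8]
8 < parent 70 at index 4, swap → [12, 17, 25, 49, 8, 72, 84, 67, 95, 91, 70]
8 < parent 17 at index 1, swap → [12, 8, 25, 49, 17, 72, 84, 67, 95, 91, 70]
8 < parent 12 at index 0, swap → [8, 12, 25, 49, 17, 72, 84, 67, 95, 91, 70]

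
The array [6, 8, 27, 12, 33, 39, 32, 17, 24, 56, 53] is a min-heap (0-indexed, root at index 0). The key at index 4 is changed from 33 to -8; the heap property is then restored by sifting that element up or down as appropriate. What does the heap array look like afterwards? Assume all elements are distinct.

[-8, 6, 27, 12, 8, 39, 32, 17, 24, 56, 53]

set index 4 from 33 to -8 → [6, 8, 27, 12, -8, 39, 32, 17, 24, 56, 53]
-8 < parent 8 at index 1, swap → [6, -8, 27, 12, 8, 39, 32, 17, 24, 56, 53]
-8 < parent 6 at index 0, swap → [-8, 6, 27, 12, 8, 39, 32, 17, 24, 56, 53]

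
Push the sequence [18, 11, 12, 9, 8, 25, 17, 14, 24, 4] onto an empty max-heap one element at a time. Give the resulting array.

[25, 24, 18, 14, 8, 12, 17, 9, 11, 4]

Insert 18:
  append 18 at index 0 → [18] (no swap needed)
Insert 11:
  append 11 at index 1 → [18, 11] (no swap needed)
Insert 12:
  append 12 at index 2 → [18, 11, 12] (no swap needed)
Insert 9:
  append 9 at index 3 → [18, 11, 12, 9] (no swap needed)
Insert 8:
  append 8 at index 4 → [18, 11, 12, 9, 8] (no swap needed)
Insert 25:
  append 25 at index 5 → [18, 11, 12, 9, 8, 25]
  25 > parent 12 at index 2, swap → [18, 11, 25, 9, 8, 12]
  25 > parent 18 at index 0, swap → [25, 11, 18, 9, 8, 12]
Insert 17:
  append 17 at index 6 → [25, 11, 18, 9, 8, 12, 17] (no swap needed)
Insert 14:
  append 14 at index 7 → [25, 11, 18, 9, 8, 12, 17, 14]
  14 > parent 9 at index 3, swap → [25, 11, 18, 14, 8, 12, 17, 9]
  14 > parent 11 at index 1, swap → [25, 14, 18, 11, 8, 12, 17, 9]
Insert 24:
  append 24 at index 8 → [25, 14, 18, 11, 8, 12, 17, 9, 24]
  24 > parent 11 at index 3, swap → [25, 14, 18, 24, 8, 12, 17, 9, 11]
  24 > parent 14 at index 1, swap → [25, 24, 18, 14, 8, 12, 17, 9, 11]
Insert 4:
  append 4 at index 9 → [25, 24, 18, 14, 8, 12, 17, 9, 11, 4] (no swap needed)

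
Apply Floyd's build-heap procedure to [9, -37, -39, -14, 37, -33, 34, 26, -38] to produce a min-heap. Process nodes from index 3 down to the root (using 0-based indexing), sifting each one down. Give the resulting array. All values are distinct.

sift down from index 3:
  -14 vs smaller child -38 at index 8, swap → [9, -37, -39, -38, 37, -33, 34, 26, -14]
sift down from index 2: already satisfies heap property
sift down from index 1:
  -37 vs smaller child -38 at index 3, swap → [9, -38, -39, -37, 37, -33, 34, 26, -14]
sift down from index 0:
  9 vs smaller child -39 at index 2, swap → [-39, -38, 9, -37, 37, -33, 34, 26, -14]
  9 vs smaller child -33 at index 5, swap → [-39, -38, -33, -37, 37, 9, 34, 26, -14]

[-39, -38, -33, -37, 37, 9, 34, 26, -14]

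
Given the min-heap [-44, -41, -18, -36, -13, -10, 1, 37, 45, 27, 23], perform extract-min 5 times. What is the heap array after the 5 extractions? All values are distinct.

[-10, 23, 1, 37, 27, 45]

extract-min #1 returns -44:
  remove root -44; move last element 23 to root → [23, -41, -18, -36, -13, -10, 1, 37, 45, 27]
  23 vs smaller child -41 at index 1, swap → [-41, 23, -18, -36, -13, -10, 1, 37, 45, 27]
  23 vs smaller child -36 at index 3, swap → [-41, -36, -18, 23, -13, -10, 1, 37, 45, 27]
extract-min #2 returns -41:
  remove root -41; move last element 27 to root → [27, -36, -18, 23, -13, -10, 1, 37, 45]
  27 vs smaller child -36 at index 1, swap → [-36, 27, -18, 23, -13, -10, 1, 37, 45]
  27 vs smaller child -13 at index 4, swap → [-36, -13, -18, 23, 27, -10, 1, 37, 45]
extract-min #3 returns -36:
  remove root -36; move last element 45 to root → [45, -13, -18, 23, 27, -10, 1, 37]
  45 vs smaller child -18 at index 2, swap → [-18, -13, 45, 23, 27, -10, 1, 37]
  45 vs smaller child -10 at index 5, swap → [-18, -13, -10, 23, 27, 45, 1, 37]
extract-min #4 returns -18:
  remove root -18; move last element 37 to root → [37, -13, -10, 23, 27, 45, 1]
  37 vs smaller child -13 at index 1, swap → [-13, 37, -10, 23, 27, 45, 1]
  37 vs smaller child 23 at index 3, swap → [-13, 23, -10, 37, 27, 45, 1]
extract-min #5 returns -13:
  remove root -13; move last element 1 to root → [1, 23, -10, 37, 27, 45]
  1 vs smaller child -10 at index 2, swap → [-10, 23, 1, 37, 27, 45]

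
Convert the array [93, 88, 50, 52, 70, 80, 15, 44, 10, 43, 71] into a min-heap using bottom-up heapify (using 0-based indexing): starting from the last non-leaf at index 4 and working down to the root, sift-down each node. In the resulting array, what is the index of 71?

sift down from index 4:
  70 vs smaller child 43 at index 9, swap → [93, 88, 50, 52, 43, 80, 15, 44, 10, 70, 71]
sift down from index 3:
  52 vs smaller child 10 at index 8, swap → [93, 88, 50, 10, 43, 80, 15, 44, 52, 70, 71]
sift down from index 2:
  50 vs smaller child 15 at index 6, swap → [93, 88, 15, 10, 43, 80, 50, 44, 52, 70, 71]
sift down from index 1:
  88 vs smaller child 10 at index 3, swap → [93, 10, 15, 88, 43, 80, 50, 44, 52, 70, 71]
  88 vs smaller child 44 at index 7, swap → [93, 10, 15, 44, 43, 80, 50, 88, 52, 70, 71]
sift down from index 0:
  93 vs smaller child 10 at index 1, swap → [10, 93, 15, 44, 43, 80, 50, 88, 52, 70, 71]
  93 vs smaller child 43 at index 4, swap → [10, 43, 15, 44, 93, 80, 50, 88, 52, 70, 71]
  93 vs smaller child 70 at index 9, swap → [10, 43, 15, 44, 70, 80, 50, 88, 52, 93, 71]
resulting array: [10, 43, 15, 44, 70, 80, 50, 88, 52, 93, 71]

10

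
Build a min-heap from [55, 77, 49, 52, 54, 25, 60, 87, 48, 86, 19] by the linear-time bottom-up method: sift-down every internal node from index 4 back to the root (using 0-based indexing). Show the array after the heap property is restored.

sift down from index 4:
  54 vs smaller child 19 at index 10, swap → [55, 77, 49, 52, 19, 25, 60, 87, 48, 86, 54]
sift down from index 3:
  52 vs smaller child 48 at index 8, swap → [55, 77, 49, 48, 19, 25, 60, 87, 52, 86, 54]
sift down from index 2:
  49 vs smaller child 25 at index 5, swap → [55, 77, 25, 48, 19, 49, 60, 87, 52, 86, 54]
sift down from index 1:
  77 vs smaller child 19 at index 4, swap → [55, 19, 25, 48, 77, 49, 60, 87, 52, 86, 54]
  77 vs smaller child 54 at index 10, swap → [55, 19, 25, 48, 54, 49, 60, 87, 52, 86, 77]
sift down from index 0:
  55 vs smaller child 19 at index 1, swap → [19, 55, 25, 48, 54, 49, 60, 87, 52, 86, 77]
  55 vs smaller child 48 at index 3, swap → [19, 48, 25, 55, 54, 49, 60, 87, 52, 86, 77]
  55 vs smaller child 52 at index 8, swap → [19, 48, 25, 52, 54, 49, 60, 87, 55, 86, 77]

[19, 48, 25, 52, 54, 49, 60, 87, 55, 86, 77]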